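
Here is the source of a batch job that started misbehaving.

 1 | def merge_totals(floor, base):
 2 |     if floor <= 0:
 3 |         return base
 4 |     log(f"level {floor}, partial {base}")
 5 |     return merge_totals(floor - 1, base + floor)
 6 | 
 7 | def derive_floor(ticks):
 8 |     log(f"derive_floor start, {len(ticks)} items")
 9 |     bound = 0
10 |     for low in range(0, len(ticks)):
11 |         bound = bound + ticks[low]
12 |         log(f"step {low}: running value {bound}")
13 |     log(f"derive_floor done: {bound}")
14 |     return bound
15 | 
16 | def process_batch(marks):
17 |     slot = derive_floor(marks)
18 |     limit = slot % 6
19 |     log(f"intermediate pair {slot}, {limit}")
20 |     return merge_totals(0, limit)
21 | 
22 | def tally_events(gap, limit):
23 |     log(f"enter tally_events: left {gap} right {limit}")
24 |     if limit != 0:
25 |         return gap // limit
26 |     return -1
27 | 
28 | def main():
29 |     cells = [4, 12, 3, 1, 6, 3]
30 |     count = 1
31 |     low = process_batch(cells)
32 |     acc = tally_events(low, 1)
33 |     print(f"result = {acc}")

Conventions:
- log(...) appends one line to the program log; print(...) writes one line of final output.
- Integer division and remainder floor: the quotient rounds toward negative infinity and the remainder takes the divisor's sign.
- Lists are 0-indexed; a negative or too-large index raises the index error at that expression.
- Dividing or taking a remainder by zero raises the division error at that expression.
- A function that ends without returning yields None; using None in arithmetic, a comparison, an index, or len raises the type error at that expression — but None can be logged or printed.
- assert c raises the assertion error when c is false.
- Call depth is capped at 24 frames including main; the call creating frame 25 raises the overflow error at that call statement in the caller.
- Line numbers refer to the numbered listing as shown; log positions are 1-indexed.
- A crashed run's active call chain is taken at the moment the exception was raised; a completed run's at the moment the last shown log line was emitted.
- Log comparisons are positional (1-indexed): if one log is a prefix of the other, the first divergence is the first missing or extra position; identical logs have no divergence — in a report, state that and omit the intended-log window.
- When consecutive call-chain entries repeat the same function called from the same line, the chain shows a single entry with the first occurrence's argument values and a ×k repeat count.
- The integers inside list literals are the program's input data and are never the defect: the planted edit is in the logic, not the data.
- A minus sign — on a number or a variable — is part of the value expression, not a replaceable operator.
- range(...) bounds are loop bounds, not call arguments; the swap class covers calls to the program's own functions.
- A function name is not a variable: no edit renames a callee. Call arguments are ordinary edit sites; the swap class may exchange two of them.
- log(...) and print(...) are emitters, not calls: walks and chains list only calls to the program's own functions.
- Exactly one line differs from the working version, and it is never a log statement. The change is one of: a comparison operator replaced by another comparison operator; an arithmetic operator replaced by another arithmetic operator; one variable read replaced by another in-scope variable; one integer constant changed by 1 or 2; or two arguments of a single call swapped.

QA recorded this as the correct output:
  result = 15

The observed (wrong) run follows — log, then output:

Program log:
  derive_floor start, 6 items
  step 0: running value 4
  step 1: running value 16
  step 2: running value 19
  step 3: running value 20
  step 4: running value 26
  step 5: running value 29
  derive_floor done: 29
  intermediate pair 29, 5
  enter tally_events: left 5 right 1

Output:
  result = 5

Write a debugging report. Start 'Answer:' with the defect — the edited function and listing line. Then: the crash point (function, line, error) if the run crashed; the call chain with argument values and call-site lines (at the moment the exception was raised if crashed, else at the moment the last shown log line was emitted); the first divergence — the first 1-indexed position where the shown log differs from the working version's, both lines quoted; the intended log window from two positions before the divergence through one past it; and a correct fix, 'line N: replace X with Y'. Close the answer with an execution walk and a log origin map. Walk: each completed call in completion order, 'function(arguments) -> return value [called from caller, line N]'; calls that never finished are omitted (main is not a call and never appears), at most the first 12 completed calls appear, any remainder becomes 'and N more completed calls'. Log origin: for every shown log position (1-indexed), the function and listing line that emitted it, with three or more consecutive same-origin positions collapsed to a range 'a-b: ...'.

Answer: the defect is in process_batch at line 20.
Key observation: The log first diverges at position 10: the faulty run prints 'enter tally_events: left 5 right 1' where the working version prints 'level 5, partial 0'.
Call chain: main -> tally_events(5, 1) (called at line 32).
First divergence: at position 10 the run shows 'enter tally_events: left 5 right 1' where the working version logs 'level 5, partial 0'.
Intended log window:
  8: derive_floor done: 29
  9: intermediate pair 29, 5
  10: level 5, partial 0
  11: level 4, partial 5
Execution walk:
  derive_floor([4, 12, 3, 1, 6, 3]) -> 29  [called from process_batch, line 17]
  merge_totals(0, 5) -> 5  [called from process_batch, line 20]
  process_batch([4, 12, 3, 1, 6, 3]) -> 5  [called from main, line 31]
  tally_events(5, 1) -> 5  [called from main, line 32]
Log origins:
  1: emitted by derive_floor (line 8)
  2-7: emitted by derive_floor (line 12)
  8: emitted by derive_floor (line 13)
  9: emitted by process_batch (line 19)
  10: emitted by tally_events (line 23)
A correct fix: line 20: replace `merge_totals(0, limit)` with `merge_totals(limit, 0)`.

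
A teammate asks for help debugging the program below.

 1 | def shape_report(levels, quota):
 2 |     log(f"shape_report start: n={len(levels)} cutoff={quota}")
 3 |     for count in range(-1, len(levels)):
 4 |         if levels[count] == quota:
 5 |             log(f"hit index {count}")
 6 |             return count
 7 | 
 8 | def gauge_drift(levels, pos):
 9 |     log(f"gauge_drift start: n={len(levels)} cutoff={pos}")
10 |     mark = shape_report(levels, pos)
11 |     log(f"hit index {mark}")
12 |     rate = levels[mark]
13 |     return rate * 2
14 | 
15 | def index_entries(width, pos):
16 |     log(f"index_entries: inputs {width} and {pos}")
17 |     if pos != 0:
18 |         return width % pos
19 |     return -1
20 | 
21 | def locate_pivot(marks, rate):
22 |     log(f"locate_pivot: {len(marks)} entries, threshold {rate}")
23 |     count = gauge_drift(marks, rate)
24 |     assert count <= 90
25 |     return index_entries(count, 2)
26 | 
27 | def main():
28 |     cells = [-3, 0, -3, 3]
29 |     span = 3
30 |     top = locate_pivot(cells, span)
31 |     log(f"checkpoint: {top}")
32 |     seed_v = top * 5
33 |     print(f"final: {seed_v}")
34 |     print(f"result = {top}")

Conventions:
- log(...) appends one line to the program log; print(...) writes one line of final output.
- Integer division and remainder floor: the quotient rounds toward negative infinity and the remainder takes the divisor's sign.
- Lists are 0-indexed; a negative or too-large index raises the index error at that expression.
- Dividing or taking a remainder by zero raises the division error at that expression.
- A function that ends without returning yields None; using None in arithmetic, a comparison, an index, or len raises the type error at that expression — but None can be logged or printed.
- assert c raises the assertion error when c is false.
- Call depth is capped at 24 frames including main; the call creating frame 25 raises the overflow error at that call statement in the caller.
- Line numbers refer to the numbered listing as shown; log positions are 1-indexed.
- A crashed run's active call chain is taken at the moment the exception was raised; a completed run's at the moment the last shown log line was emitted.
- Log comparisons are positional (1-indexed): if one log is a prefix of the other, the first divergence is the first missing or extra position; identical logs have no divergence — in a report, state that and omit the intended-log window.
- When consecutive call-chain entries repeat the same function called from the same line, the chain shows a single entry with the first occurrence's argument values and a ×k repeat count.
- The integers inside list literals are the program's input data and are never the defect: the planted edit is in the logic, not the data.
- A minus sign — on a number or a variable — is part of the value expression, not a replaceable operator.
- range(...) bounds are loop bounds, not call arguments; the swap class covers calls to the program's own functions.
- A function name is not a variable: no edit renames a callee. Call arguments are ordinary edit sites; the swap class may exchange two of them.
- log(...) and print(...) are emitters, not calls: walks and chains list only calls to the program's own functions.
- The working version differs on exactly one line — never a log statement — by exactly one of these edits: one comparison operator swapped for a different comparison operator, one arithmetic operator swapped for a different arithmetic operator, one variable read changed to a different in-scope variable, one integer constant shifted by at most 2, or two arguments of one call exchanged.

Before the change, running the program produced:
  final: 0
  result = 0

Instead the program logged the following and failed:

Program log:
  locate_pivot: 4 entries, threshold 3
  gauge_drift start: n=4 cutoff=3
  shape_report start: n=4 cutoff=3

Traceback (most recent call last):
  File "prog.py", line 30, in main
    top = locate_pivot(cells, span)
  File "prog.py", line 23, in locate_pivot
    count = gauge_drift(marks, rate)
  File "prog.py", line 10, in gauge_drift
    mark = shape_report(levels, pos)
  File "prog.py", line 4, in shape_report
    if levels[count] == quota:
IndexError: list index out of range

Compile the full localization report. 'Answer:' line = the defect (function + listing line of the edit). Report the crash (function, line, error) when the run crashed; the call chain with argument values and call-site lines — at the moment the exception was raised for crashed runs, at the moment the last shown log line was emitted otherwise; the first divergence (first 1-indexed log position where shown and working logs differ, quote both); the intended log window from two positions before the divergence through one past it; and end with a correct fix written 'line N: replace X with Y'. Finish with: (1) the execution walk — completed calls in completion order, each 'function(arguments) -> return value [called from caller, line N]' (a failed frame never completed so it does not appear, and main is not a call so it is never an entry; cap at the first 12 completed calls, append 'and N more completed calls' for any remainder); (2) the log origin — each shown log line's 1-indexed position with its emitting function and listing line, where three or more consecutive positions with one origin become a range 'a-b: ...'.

Answer: the defect is in shape_report at line 3.
Key fact: A complete run would log 'hit index 3' next, but this one stopped at 3 lines.
Crash: shape_report, line 4, IndexError.
Call chain: main -> locate_pivot([-3, 0, -3, 3], 3) (called at line 30) -> gauge_drift([-3, 0, -3, 3], 3) (called at line 23) -> shape_report([-3, 0, -3, 3], 3) (called at line 10).
First divergence: position 4 — the faulty run's log ends after 3 lines; the working version continues with 'hit index 3'.
Intended log window:
  2: gauge_drift start: n=4 cutoff=3
  3: shape_report start: n=4 cutoff=3
  4: hit index 3
  5: hit index 3
Execution walk:
  (no call completed)
Log origin:
  1: emitted by locate_pivot (line 22)
  2: emitted by gauge_drift (line 9)
  3: emitted by shape_report (line 2)
A correct fix: line 3: replace `-1` with `0`.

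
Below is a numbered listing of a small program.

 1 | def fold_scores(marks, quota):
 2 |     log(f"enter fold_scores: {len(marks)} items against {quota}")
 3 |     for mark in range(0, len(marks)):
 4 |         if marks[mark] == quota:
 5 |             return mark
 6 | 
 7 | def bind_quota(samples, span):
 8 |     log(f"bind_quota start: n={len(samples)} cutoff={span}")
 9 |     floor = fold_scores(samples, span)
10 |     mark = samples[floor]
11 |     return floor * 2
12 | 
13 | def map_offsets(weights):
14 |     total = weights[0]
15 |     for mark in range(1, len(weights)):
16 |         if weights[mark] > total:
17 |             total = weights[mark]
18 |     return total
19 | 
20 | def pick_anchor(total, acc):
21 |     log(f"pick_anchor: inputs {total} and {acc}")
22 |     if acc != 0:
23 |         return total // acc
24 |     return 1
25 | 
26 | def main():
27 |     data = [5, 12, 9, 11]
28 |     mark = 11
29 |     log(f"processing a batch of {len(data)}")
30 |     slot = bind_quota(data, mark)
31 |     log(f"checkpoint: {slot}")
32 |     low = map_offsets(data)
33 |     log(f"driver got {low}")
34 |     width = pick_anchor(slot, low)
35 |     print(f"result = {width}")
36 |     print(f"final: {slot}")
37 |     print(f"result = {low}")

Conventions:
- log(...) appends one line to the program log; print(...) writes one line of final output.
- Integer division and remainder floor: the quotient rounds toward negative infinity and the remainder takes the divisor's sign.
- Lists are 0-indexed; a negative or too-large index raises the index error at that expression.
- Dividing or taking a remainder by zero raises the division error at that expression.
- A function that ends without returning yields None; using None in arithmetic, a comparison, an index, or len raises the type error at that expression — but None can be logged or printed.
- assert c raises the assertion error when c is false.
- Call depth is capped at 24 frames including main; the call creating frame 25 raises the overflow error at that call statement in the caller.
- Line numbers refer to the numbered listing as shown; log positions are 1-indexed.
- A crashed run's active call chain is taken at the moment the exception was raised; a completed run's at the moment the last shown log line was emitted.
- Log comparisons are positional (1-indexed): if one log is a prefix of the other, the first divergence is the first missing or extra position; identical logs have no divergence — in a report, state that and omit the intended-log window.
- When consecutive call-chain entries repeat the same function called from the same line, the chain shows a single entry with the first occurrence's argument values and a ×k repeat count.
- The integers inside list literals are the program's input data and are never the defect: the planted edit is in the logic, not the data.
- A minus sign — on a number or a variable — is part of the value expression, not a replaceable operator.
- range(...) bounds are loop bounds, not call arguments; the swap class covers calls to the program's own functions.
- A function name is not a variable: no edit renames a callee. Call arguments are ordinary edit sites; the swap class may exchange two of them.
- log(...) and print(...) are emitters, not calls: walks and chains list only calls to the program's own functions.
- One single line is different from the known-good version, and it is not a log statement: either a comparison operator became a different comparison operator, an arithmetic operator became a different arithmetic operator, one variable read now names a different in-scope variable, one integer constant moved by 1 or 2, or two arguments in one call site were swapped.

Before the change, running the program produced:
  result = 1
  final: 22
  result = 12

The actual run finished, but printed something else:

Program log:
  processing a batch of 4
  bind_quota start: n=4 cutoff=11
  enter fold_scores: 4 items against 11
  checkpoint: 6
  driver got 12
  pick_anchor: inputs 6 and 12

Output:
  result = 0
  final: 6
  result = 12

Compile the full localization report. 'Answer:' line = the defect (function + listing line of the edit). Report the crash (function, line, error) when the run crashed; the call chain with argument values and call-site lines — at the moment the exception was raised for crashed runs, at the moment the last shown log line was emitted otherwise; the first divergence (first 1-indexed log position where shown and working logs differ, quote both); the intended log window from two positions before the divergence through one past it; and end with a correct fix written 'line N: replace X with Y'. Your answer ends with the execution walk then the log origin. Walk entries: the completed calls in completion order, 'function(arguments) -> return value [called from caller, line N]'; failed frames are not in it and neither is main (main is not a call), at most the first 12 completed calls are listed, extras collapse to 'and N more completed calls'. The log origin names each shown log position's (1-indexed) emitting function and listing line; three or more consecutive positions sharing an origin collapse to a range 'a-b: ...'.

Answer: the defect is in bind_quota at line 11.
Key observation: Log line 4 is where behavior first shows: 'checkpoint: 6' appears instead of 'checkpoint: 22'.
Call chain: main -> pick_anchor(6, 12) (called at line 34).
First divergence: at position 4 the run shows 'checkpoint: 6' where the working version logs 'checkpoint: 22'.
Intended log window:
  2: bind_quota start: n=4 cutoff=11
  3: enter fold_scores: 4 items against 11
  4: checkpoint: 22
  5: driver got 12
Execution walk:
  fold_scores([5, 12, 9, 11], 11) -> 3  [called from bind_quota, line 9]
  bind_quota([5, 12, 9, 11], 11) -> 6  [called from main, line 30]
  map_offsets([5, 12, 9, 11]) -> 12  [called from main, line 32]
  pick_anchor(6, 12) -> 0  [called from main, line 34]
Origin of each log line:
  1: from main, line 29
  2: from bind_quota, line 8
  3: from fold_scores, line 2
  4: from main, line 31
  5: from main, line 33
  6: from pick_anchor, line 21
A correct fix: line 11: replace `floor` with `mark`.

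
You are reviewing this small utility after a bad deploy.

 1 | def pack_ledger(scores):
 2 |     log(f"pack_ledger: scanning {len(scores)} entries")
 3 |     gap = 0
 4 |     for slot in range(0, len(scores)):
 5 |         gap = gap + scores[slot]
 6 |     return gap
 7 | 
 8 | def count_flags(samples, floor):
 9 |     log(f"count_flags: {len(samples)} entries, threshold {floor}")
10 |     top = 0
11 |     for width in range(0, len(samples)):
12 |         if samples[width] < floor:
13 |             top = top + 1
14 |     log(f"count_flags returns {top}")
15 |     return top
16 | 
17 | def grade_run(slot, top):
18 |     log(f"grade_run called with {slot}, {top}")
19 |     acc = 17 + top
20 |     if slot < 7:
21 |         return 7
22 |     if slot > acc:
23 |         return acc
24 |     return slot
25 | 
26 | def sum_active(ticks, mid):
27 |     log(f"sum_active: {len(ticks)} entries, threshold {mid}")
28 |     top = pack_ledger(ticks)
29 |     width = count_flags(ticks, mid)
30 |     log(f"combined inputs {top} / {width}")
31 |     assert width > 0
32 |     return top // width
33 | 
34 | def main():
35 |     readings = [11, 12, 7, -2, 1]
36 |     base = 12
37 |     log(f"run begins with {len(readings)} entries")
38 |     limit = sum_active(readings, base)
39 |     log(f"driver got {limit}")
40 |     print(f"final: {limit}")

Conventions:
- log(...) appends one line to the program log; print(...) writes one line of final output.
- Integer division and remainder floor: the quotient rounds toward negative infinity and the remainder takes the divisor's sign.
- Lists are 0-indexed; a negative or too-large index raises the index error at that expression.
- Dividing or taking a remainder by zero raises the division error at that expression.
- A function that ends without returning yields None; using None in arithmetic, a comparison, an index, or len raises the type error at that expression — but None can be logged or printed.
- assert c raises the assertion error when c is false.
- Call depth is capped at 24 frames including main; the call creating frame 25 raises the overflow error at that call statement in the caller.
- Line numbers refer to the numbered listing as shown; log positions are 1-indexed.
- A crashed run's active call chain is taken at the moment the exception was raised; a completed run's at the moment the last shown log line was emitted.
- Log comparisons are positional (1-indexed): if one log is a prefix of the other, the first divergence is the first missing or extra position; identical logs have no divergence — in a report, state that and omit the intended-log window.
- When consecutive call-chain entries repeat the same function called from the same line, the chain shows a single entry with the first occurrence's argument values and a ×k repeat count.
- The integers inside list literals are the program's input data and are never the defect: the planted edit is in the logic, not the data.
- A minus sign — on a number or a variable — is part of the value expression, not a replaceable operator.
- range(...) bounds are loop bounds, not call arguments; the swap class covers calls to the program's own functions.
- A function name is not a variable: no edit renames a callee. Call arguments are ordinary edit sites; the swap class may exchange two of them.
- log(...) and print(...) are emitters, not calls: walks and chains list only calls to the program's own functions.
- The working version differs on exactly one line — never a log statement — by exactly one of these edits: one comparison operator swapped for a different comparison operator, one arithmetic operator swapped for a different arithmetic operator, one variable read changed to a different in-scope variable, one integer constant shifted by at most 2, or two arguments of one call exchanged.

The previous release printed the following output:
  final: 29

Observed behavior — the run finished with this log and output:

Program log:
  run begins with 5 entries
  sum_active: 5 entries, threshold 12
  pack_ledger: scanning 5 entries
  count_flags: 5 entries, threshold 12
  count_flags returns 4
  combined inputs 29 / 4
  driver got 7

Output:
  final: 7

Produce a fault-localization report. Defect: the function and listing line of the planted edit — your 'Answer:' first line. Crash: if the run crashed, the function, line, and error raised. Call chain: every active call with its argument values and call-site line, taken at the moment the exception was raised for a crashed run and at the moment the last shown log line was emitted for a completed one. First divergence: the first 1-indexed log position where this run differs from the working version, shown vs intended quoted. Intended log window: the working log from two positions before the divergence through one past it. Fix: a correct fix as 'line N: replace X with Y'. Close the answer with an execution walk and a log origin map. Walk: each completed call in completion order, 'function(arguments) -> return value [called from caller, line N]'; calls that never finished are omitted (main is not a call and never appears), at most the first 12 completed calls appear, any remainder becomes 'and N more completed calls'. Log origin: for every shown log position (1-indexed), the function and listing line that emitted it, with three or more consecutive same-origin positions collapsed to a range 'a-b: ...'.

Answer: the defect is in count_flags at line 12.
Key observation: At log position 5 the runs split — shown 'count_flags returns 4', but the working version logs 'count_flags returns 1'.
Call chain: main.
First divergence: position 5 — the shown line 'count_flags returns 4' should read 'count_flags returns 1'.
Intended log window:
  3: pack_ledger: scanning 5 entries
  4: count_flags: 5 entries, threshold 12
  5: count_flags returns 1
  6: combined inputs 29 / 1
Execution walk:
  pack_ledger([11, 12, 7, -2, 1]) -> 29  [called from sum_active, line 28]
  count_flags([11, 12, 7, -2, 1], 12) -> 4  [called from sum_active, line 29]
  sum_active([11, 12, 7, -2, 1], 12) -> 7  [called from main, line 38]
Origin of each log line:
  1: logged in main at line 37
  2: logged in sum_active at line 27
  3: logged in pack_ledger at line 2
  4: logged in count_flags at line 9
  5: logged in count_flags at line 14
  6: logged in sum_active at line 30
  7: logged in main at line 39
A correct fix: line 12: replace `<` with `==`.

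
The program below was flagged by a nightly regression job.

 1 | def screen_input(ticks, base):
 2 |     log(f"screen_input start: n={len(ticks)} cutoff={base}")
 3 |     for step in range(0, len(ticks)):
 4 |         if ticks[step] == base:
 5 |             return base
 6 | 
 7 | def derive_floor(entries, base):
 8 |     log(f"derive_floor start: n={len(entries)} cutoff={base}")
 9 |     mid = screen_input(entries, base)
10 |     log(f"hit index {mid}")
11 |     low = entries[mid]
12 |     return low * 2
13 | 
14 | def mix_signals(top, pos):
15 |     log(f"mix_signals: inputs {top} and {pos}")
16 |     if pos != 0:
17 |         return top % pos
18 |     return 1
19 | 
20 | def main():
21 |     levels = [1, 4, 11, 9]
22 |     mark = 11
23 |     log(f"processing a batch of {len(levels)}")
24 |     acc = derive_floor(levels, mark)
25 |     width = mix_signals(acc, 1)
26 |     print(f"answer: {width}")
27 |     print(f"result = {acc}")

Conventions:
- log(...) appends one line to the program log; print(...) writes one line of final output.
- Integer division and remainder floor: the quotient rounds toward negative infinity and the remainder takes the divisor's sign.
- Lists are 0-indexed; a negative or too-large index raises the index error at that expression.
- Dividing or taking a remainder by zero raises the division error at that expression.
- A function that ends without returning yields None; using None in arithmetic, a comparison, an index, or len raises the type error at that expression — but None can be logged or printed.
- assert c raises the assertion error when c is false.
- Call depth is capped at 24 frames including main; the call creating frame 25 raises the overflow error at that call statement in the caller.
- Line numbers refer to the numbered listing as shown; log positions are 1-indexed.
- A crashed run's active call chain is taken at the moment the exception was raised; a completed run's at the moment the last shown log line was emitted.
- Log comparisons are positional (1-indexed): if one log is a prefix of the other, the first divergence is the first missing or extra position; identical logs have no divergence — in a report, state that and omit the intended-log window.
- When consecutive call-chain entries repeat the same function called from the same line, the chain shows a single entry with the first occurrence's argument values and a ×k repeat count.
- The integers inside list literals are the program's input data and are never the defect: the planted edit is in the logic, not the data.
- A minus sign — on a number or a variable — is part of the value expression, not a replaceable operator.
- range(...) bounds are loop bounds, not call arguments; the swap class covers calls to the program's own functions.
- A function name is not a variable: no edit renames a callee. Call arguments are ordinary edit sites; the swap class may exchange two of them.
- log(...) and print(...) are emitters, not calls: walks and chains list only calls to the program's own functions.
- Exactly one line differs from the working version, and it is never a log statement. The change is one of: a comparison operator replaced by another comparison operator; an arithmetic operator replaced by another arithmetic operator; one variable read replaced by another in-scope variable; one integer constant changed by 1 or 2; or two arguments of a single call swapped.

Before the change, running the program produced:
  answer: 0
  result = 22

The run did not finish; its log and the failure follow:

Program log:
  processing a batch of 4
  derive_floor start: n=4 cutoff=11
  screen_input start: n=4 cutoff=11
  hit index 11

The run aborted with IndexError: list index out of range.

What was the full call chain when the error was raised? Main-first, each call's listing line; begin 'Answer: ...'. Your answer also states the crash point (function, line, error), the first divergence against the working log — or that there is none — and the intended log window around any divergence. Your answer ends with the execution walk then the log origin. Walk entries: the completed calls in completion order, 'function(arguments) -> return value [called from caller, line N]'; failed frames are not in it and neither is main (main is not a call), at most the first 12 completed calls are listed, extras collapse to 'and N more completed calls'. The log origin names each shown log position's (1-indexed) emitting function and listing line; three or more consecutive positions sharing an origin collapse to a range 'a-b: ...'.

Answer: main -> derive_floor (called at line 24).
Key observation: Position 4 is the first bad log line: 'hit index 11' should read 'hit index 2'.
Crash: derive_floor, line 11, IndexError.
First divergence: position 4; shown 'hit index 11' vs intended 'hit index 2'.
Intended log window:
  2: derive_floor start: n=4 cutoff=11
  3: screen_input start: n=4 cutoff=11
  4: hit index 2
  5: mix_signals: inputs 22 and 1
Execution walk:
  screen_input([1, 4, 11, 9], 11) -> 11  [called from derive_floor, line 9]
Log origin:
  1: logged in main at line 23
  2: logged in derive_floor at line 8
  3: logged in screen_input at line 2
  4: logged in derive_floor at line 10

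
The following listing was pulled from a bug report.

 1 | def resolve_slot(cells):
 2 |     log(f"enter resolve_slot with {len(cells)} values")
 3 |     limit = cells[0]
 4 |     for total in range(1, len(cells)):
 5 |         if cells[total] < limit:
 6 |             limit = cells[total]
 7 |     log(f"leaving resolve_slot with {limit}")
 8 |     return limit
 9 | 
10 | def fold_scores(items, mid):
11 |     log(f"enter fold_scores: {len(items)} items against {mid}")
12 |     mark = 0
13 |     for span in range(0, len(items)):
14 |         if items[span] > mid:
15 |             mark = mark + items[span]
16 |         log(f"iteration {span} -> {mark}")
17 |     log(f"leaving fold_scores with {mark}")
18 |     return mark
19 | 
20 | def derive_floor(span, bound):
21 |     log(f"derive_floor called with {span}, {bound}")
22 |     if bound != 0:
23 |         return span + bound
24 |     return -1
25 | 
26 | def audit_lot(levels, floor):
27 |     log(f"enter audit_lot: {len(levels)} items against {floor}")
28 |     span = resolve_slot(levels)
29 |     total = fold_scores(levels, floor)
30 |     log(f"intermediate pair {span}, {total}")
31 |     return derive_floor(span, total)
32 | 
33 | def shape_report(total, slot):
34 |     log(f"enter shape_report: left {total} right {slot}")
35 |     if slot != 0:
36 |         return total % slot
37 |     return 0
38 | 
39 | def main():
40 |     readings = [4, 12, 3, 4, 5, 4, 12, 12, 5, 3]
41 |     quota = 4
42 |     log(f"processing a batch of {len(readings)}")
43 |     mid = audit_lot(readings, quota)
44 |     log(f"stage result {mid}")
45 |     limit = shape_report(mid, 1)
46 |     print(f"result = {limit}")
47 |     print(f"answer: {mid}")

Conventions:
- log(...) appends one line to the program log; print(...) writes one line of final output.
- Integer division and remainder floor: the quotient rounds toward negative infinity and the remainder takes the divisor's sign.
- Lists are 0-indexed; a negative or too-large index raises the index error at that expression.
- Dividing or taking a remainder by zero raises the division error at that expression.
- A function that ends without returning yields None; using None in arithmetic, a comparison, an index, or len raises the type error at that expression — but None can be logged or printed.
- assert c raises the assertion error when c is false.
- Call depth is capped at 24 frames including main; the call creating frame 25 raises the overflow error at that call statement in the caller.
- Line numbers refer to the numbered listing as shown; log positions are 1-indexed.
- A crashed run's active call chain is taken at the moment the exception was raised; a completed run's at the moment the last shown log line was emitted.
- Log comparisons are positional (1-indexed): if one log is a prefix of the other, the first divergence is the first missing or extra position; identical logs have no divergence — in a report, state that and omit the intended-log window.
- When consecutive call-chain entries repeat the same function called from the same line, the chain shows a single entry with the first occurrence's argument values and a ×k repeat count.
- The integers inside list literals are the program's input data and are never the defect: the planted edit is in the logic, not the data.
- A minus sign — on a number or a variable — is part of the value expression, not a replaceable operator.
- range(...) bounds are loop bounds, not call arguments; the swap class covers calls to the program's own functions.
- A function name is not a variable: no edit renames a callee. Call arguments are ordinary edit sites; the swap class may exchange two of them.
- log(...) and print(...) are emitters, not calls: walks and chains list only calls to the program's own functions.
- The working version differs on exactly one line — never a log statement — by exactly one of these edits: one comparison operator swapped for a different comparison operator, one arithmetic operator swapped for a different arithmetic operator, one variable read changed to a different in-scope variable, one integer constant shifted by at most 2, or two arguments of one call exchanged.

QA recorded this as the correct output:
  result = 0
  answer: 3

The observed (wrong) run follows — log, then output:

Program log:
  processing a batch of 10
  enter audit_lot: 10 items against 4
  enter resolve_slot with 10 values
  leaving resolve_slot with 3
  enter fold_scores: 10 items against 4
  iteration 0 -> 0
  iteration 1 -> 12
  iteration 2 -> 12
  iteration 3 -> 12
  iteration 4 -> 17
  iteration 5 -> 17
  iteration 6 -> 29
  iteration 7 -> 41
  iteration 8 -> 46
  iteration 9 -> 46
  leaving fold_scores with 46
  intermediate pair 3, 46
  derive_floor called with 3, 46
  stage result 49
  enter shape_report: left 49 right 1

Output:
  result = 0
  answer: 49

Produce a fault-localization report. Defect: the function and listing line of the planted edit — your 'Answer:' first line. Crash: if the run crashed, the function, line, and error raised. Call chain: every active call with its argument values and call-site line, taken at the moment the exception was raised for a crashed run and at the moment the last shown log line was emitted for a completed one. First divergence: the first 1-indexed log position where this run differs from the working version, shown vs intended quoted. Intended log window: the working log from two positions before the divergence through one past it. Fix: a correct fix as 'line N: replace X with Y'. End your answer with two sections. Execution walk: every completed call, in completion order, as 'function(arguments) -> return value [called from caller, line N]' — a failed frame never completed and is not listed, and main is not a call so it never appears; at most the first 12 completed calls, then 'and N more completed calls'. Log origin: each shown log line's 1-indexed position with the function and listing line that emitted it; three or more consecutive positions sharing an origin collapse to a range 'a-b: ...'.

Answer: the defect is in derive_floor at line 23.
Core observation: Log line 19 is where behavior first shows: 'stage result 49' appears instead of 'stage result 3'.
Call chain: main -> shape_report(49, 1) (called at line 45).
First divergence: at position 19 the run shows 'stage result 49' where the working version logs 'stage result 3'.
Intended log window:
  17: intermediate pair 3, 46
  18: derive_floor called with 3, 46
  19: stage result 3
  20: enter shape_report: left 3 right 1
Execution walk:
  resolve_slot([4, 12, 3, 4, 5, 4, 12, 12, 5, 3]) -> 3  [called from audit_lot, line 28]
  fold_scores([4, 12, 3, 4, 5, 4, 12, 12, 5, 3], 4) -> 46  [called from audit_lot, line 29]
  derive_floor(3, 46) -> 49  [called from audit_lot, line 31]
  audit_lot([4, 12, 3, 4, 5, 4, 12, 12, 5, 3], 4) -> 49  [called from main, line 43]
  shape_report(49, 1) -> 0  [called from main, line 45]
Log origin:
  1: emitted by main (line 42)
  2: emitted by audit_lot (line 27)
  3: emitted by resolve_slot (line 2)
  4: emitted by resolve_slot (line 7)
  5: emitted by fold_scores (line 11)
  6-15: emitted by fold_scores (line 16)
  16: emitted by fold_scores (line 17)
  17: emitted by audit_lot (line 30)
  18: emitted by derive_floor (line 21)
  19: emitted by main (line 44)
  20: emitted by shape_report (line 34)
A correct fix: line 23: replace `+` with `%`.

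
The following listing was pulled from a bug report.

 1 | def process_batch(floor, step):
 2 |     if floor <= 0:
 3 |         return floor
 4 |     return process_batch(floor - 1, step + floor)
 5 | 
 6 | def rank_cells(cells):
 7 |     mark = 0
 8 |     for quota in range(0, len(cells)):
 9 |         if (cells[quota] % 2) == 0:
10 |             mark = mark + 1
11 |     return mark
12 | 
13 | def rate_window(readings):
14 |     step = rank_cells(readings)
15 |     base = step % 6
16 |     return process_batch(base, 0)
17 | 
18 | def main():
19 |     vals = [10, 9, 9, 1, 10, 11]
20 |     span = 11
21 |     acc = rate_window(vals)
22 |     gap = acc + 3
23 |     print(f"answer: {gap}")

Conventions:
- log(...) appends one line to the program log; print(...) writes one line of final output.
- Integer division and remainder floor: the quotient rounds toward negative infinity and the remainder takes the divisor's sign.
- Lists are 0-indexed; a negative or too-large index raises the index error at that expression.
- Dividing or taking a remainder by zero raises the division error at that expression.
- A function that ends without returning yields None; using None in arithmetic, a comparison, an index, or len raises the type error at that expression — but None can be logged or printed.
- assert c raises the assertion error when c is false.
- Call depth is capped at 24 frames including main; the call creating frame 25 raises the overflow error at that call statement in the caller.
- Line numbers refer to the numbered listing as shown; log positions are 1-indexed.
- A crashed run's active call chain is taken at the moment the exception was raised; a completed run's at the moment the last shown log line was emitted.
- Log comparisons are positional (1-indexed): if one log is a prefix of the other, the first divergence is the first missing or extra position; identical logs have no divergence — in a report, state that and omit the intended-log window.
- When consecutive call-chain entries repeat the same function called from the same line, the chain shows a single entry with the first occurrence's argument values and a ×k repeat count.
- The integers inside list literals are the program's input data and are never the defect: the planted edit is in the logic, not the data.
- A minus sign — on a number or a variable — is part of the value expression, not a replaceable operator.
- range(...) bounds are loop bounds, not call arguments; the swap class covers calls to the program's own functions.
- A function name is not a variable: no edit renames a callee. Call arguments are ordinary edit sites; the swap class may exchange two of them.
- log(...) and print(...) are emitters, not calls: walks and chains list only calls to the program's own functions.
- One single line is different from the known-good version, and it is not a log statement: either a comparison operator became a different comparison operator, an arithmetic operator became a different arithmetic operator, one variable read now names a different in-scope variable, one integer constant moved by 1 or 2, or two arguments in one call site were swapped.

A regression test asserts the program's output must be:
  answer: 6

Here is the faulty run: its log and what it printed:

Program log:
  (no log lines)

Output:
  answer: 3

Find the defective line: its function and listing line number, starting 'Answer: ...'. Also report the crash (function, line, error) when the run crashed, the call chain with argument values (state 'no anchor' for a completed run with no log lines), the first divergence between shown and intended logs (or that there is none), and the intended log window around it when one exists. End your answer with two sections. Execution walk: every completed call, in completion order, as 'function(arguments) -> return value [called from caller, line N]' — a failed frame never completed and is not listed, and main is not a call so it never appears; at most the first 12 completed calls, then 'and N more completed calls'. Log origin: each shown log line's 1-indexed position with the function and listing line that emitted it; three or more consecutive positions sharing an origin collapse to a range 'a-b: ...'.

Answer: the defect is in process_batch at line 3.
Key fact: The two runs log identically and part ways only at the printed values.
Call chain: (no anchor — the run completed with no log lines).
First divergence: there is none — every log position agrees.
Execution walk:
  rank_cells([10, 9, 9, 1, 10, 11]) -> 2  [called from rate_window, line 14]
  process_batch(0, 3) -> 0  [called from process_batch, line 4]
  process_batch(1, 2) -> 0  [called from process_batch, line 4]
  process_batch(2, 0) -> 0  [called from rate_window, line 16]
  rate_window([10, 9, 9, 1, 10, 11]) -> 0  [called from main, line 21]
Log line origins:
  (no log lines)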